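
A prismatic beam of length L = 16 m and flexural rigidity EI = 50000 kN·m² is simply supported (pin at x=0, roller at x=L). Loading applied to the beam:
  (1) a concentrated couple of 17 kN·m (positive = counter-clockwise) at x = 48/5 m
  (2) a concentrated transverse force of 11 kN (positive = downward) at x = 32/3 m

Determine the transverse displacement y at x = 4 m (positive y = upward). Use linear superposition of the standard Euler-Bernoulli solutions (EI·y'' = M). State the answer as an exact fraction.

Load 1 — applied couple M₀=17 kN·m at a=48/5 m (b=L-a=32/5):
  y_1 = (M₀x³/(6L)+C₁x)/EI  [x≤a] with C₁=M₀(3b²-L²)/(6L)=-1768/75 = (17·4³/(6·16)+(-1768/75)·4)/50000 = -1037/625000 m
Load 2 — point force P=11 kN at a=32/3 m (b=L-a=16/3):
  y_2 = -Pbx(L²-b²-x²)/(6LEI)  [x≤a] = -11·(16/3)·4·(16²-(16/3)²-4²)/(6·16·50000) = -2618/253125 m
Superposition: y = Σ y_i = -607597/50625000 m ≈ -0.012002 m

y(4) = -607597/50625000 m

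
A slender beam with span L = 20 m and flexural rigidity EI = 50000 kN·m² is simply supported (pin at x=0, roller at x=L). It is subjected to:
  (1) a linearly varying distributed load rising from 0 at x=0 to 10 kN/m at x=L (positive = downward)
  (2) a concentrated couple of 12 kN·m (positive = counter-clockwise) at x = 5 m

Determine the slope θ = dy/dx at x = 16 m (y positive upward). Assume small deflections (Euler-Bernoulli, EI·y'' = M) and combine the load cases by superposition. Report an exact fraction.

θ(16) = 118627/4500000 rad

Load 1 — triangular load w₀=10 kN/m (0→w₀ over full span):
  θ_1 = -w₀(7L⁴-30L²x²+15x⁴)/(360LEI) = -10·(7·20⁴-30·20²·16²+15·16⁴)/(360·20·50000) = 757/28125 rad
Load 2 — applied couple M₀=12 kN·m at a=5 m (b=L-a=15):
  θ_2 = (M₀x²/(2L)-M₀(x-a)+C₁)/EI  [x>a] with C₁=M₀(3b²-L²)/(6L)=55/2 = (12·16²/(2·20)-12·(16-5)+(55/2))/50000 = -277/500000 rad
Superposition: θ = Σ θ_i = 118627/4500000 rad ≈ 0.026362 rad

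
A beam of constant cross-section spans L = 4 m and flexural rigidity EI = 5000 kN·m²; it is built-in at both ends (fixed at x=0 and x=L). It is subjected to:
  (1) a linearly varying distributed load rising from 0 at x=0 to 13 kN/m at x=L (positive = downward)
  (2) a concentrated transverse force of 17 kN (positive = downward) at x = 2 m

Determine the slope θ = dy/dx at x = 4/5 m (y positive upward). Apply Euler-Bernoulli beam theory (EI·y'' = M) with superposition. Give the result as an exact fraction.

θ(4/5) = -6737/4687500 rad

Load 1 — triangular load w₀=13 kN/m (0→w₀ over full span):
  θ_1 = -w₀(2x(L-x)(L-2x)(x+2L)+x²(L-x)²)/(120LEI) = -13·(2·(4/5)·(4-(4/5))·(4-2·(4/5))·((4/5)+2·4)+(4/5)²·(4-(4/5))²)/(120·4·5000) = -728/1171875 rad
Load 2 — point force P=17 kN at a=2 m (b=L-a=2):
  θ_2 = -Pb²x(2aL-(3a+b)x)/(2L³EI)  [x≤a] = -17·2²·(4/5)·(2·2·4-(3·2+2)·(4/5))/(2·4³·5000) = -51/62500 rad
Superposition: θ = Σ θ_i = -6737/4687500 rad ≈ -0.001437 rad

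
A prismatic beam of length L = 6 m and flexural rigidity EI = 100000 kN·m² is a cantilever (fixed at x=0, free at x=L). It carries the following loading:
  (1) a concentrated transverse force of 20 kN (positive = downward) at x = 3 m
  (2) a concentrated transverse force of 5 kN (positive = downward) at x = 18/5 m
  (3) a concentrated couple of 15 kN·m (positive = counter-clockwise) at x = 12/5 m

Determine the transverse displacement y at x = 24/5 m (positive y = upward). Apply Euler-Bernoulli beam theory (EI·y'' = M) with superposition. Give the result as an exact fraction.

y(24/5) = -4113/1250000 m

Load 1 — point force P=20 kN at a=3 m (b=L-a=3):
  y_1 = -Pa²(3x-a)/(6EI)  [x>a] = -20·3²·(3·(24/5)-3)/(6·100000) = -171/50000 m
Load 2 — point force P=5 kN at a=18/5 m (b=L-a=12/5):
  y_2 = -Pa²(3x-a)/(6EI)  [x>a] = -5·(18/5)²·(3·(24/5)-(18/5))/(6·100000) = -729/625000 m
Load 3 — applied couple M₀=15 kN·m at a=12/5 m (b=L-a=18/5):
  y_3 = M₀a(2x-a)/(2EI)  [x>a] = 15·(12/5)·(2·(24/5)-(12/5))/(2·100000) = 81/62500 m
Superposition: y = Σ y_i = -4113/1250000 m ≈ -0.003290 m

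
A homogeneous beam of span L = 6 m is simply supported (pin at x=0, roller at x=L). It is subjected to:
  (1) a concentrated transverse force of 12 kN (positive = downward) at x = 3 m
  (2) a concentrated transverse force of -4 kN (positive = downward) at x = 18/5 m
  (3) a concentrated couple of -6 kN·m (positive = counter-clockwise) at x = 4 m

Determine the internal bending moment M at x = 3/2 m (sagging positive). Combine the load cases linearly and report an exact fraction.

Load 1 — point force P=12 kN at a=3 m (b=L-a=3):
  M_1 = Pbx/L  [x≤a] = 12·3·(3/2)/6 = 9 kN·m
Load 2 — point force P=-4 kN at a=18/5 m (b=L-a=12/5):
  M_2 = Pbx/L  [x≤a] = (-4)·(12/5)·(3/2)/6 = -12/5 kN·m
Load 3 — applied couple M₀=-6 kN·m at a=4 m (b=L-a=2):
  M_3 = M₀x/L  [x≤a] = (-6)·(3/2)/6 = -3/2 kN·m
Superposition: M = Σ M_i = 51/10 kN·m ≈ 5.100000 kN·m

M(3/2) = 51/10 kN·m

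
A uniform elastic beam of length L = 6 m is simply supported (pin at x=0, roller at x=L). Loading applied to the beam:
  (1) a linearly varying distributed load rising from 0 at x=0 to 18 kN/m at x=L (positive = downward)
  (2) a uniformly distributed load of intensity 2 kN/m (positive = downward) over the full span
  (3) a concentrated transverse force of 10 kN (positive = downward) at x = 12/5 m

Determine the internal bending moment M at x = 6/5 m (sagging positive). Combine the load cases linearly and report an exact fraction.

Load 1 — triangular load w₀=18 kN/m (0→w₀ over full span):
  M_1 = w₀Lx/6 - w₀x³/(6L) = 18·6·(6/5)/6 - 18·(6/5)³/(6·6) = 2592/125 kN·m
Load 2 — uniform load w=2 kN/m over full span:
  M_2 = wx(L-x)/2 = 2·(6/5)·(6-(6/5))/2 = 144/25 kN·m
Load 3 — point force P=10 kN at a=12/5 m (b=L-a=18/5):
  M_3 = Pbx/L  [x≤a] = 10·(18/5)·(6/5)/6 = 36/5 kN·m
Superposition: M = Σ M_i = 4212/125 kN·m ≈ 33.696000 kN·m

M(6/5) = 4212/125 kN·m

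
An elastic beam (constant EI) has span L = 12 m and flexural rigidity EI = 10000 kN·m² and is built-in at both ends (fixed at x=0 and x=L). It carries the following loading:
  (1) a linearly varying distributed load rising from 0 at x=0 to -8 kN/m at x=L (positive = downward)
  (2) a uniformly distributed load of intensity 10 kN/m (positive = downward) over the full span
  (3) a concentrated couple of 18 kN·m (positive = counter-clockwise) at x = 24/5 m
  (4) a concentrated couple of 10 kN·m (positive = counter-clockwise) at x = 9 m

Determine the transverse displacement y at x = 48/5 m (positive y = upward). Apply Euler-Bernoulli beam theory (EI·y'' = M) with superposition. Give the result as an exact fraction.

Load 1 — triangular load w₀=-8 kN/m (0→w₀ over full span):
  y_1 = -w₀x²(L-x)²(x+2L)/(120LEI) = -(-8)·(48/5)²·(12-(48/5))²·((48/5)+2·12)/(120·12·10000) = 96768/9765625 m
Load 2 — uniform load w=10 kN/m over full span:
  y_2 = -wx²(L-x)²/(24EI) = -10·(48/5)²·(12-(48/5))²/(24·10000) = -1728/78125 m
Load 3 — applied couple M₀=18 kN·m at a=24/5 m (b=L-a=36/5):
  y_3 = (R_Ax³/6 - M_Ax²/2 - M₀(x-a)²/2)/EI  [x>a] with R_A=54/25, M_A=54/25 = ((54/25)·(48/5)³/6 - (54/25)·(48/5)²/2 - 18·((48/5)-(24/5))²/2)/10000 = 2268/1953125 m
Load 4 — applied couple M₀=10 kN·m at a=9 m (b=L-a=3):
  y_4 = (R_Ax³/6 - M_Ax²/2 - M₀(x-a)²/2)/EI  [x>a] with R_A=15/16, M_A=25/8 = ((15/16)·(48/5)³/6 - (25/8)·(48/5)²/2 - 10·((48/5)-9)²/2)/10000 = -189/250000 m
Superposition: y = Σ y_i = -1844397/156250000 m ≈ -0.011804 m

y(48/5) = -1844397/156250000 m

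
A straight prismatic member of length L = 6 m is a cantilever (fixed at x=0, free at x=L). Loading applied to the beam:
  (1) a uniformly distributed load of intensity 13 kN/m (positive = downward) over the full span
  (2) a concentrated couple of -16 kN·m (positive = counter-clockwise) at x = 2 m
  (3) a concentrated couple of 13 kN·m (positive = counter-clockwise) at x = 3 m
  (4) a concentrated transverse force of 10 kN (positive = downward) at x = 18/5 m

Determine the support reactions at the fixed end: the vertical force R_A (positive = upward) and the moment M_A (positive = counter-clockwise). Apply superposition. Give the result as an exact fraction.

Load 1 — uniform load w=13 kN/m over full span:
  R_A = wL = 13·6 = 78 kN
  M_A = wL²/2 = 13·6²/2 = 234 kN·m
Load 2 — applied couple M₀=-16 kN·m at a=2 m (b=L-a=4):
  R_A = 0 kN
  M_A = -M₀ = -(-16) = 16 kN·m
Load 3 — applied couple M₀=13 kN·m at a=3 m (b=L-a=3):
  R_A = 0 kN
  M_A = -M₀ = -13 kN·m
Load 4 — point force P=10 kN at a=18/5 m (b=L-a=12/5):
  R_A = P = 10 kN
  M_A = Pa = 10·(18/5) = 36 kN·m
Superposition: R_A = 88 kN, M_A = 273 kN·m

R_A = 88 kN, M_A = 273 kN·m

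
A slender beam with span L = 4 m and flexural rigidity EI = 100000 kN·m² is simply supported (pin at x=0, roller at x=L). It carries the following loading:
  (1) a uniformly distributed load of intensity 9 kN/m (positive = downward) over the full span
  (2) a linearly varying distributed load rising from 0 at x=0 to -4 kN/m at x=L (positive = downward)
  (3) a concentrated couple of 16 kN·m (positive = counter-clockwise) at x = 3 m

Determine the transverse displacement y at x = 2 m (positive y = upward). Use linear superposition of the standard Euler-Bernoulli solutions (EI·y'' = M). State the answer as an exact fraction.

Load 1 — uniform load w=9 kN/m over full span:
  y_1 = -wx(L³-2Lx²+x³)/(24EI) = -9·2·(4³-2·4·2²+2³)/(24·100000) = -3/10000 m
Load 2 — triangular load w₀=-4 kN/m (0→w₀ over full span):
  y_2 = -w₀x(7L⁴-10L²x²+3x⁴)/(360LEI) = -(-4)·2·(7·4⁴-10·4²·2²+3·2⁴)/(360·4·100000) = 1/15000 m
Load 3 — applied couple M₀=16 kN·m at a=3 m (b=L-a=1):
  y_3 = (M₀x³/(6L)+C₁x)/EI  [x≤a] with C₁=M₀(3b²-L²)/(6L)=-26/3 = (16·2³/(6·4)+(-26/3)·2)/100000 = -3/25000 m
Superposition: y = Σ y_i = -53/150000 m ≈ -0.000353 m

y(2) = -53/150000 m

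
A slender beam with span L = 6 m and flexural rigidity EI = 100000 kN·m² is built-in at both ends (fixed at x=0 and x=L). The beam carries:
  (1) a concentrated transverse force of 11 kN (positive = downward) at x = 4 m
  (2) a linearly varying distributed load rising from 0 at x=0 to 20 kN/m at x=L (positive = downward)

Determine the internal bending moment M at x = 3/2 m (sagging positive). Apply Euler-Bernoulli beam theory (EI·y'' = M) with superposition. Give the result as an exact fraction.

M(3/2) = 37/72 kN·m

Load 1 — point force P=11 kN at a=4 m (b=L-a=2):
  M_1 = Pb²(3a+b)x/L³ - Pab²/L²  [x≤a] = 11·2²·(3·4+2)·(3/2)/6³ - 11·4·2²/6² = -11/18 kN·m
Load 2 — triangular load w₀=20 kN/m (0→w₀ over full span):
  M_2 = 3w₀Lx/20 - w₀L²/30 - w₀x³/(6L) = 3·20·6·(3/2)/20 - 20·6²/30 - 20·(3/2)³/(6·6) = 9/8 kN·m
Superposition: M = Σ M_i = 37/72 kN·m ≈ 0.513889 kN·m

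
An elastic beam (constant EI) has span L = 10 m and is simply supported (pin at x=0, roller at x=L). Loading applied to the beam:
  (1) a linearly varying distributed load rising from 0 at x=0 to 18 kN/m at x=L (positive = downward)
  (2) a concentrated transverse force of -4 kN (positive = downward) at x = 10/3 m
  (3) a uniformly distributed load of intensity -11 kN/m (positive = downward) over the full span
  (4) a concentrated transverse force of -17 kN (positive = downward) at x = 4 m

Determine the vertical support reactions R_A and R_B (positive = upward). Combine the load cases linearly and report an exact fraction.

Load 1 — triangular load w₀=18 kN/m (0→w₀ over full span):
  R_A = w₀L/6 = 18·10/6 = 30 kN
  R_B = w₀L/3 = 18·10/3 = 60 kN
Load 2 — point force P=-4 kN at a=10/3 m (b=L-a=20/3):
  R_A = Pb/L = (-4)·(20/3)/10 = -8/3 kN
  R_B = Pa/L = (-4)·(10/3)/10 = -4/3 kN
Load 3 — uniform load w=-11 kN/m over full span:
  R_A = wL/2 = (-11)·10/2 = -55 kN
  R_B = wL/2 = (-11)·10/2 = -55 kN
Load 4 — point force P=-17 kN at a=4 m (b=L-a=6):
  R_A = Pb/L = (-17)·6/10 = -51/5 kN
  R_B = Pa/L = (-17)·4/10 = -34/5 kN
Superposition: R_A = -568/15 kN, R_B = -47/15 kN

R_A = -568/15 kN, R_B = -47/15 kN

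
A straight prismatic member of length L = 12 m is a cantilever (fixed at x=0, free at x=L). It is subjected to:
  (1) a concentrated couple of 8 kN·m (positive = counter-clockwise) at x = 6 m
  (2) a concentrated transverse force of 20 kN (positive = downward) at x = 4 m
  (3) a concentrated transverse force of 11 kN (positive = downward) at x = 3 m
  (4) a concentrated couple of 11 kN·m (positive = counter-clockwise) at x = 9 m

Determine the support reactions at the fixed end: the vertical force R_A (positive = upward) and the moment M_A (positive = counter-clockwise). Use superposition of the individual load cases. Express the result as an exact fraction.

R_A = 31 kN, M_A = 94 kN·m

Load 1 — applied couple M₀=8 kN·m at a=6 m (b=L-a=6):
  R_A = 0 kN
  M_A = -M₀ = -8 kN·m
Load 2 — point force P=20 kN at a=4 m (b=L-a=8):
  R_A = P = 20 kN
  M_A = Pa = 20·4 = 80 kN·m
Load 3 — point force P=11 kN at a=3 m (b=L-a=9):
  R_A = P = 11 kN
  M_A = Pa = 11·3 = 33 kN·m
Load 4 — applied couple M₀=11 kN·m at a=9 m (b=L-a=3):
  R_A = 0 kN
  M_A = -M₀ = -11 kN·m
Superposition: R_A = 31 kN, M_A = 94 kN·m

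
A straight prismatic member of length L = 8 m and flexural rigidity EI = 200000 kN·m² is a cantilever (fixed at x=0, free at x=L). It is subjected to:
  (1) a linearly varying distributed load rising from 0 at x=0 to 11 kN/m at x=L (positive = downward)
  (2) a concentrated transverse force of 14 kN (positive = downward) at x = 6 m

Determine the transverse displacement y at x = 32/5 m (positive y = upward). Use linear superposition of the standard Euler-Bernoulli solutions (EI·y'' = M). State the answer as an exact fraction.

y(32/5) = -24113771/1171875000 m

Load 1 — triangular load w₀=11 kN/m (0→w₀ over full span):
  y_1 = (w₀Lx³/12-w₀L²x²/6-w₀x⁵/(120L))/EI = (11·8·(32/5)³/12-11·8²·(32/5)²/6-11·(32/5)⁵/(120·8))/200000 = -2202112/146484375 m
Load 2 — point force P=14 kN at a=6 m (b=L-a=2):
  y_2 = -Pa²(3x-a)/(6EI)  [x>a] = -14·6²·(3·(32/5)-6)/(6·200000) = -693/125000 m
Superposition: y = Σ y_i = -24113771/1171875000 m ≈ -0.020577 m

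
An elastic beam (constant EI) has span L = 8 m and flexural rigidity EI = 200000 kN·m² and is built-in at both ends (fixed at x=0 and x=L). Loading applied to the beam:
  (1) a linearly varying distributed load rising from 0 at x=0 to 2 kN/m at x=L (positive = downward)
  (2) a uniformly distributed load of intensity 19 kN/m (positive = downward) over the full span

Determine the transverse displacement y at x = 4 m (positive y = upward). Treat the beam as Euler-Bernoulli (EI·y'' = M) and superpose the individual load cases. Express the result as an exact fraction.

Load 1 — triangular load w₀=2 kN/m (0→w₀ over full span):
  y_1 = -w₀x²(L-x)²(x+2L)/(120LEI) = -2·4²·(8-4)²·(4+2·8)/(120·8·200000) = -1/18750 m
Load 2 — uniform load w=19 kN/m over full span:
  y_2 = -wx²(L-x)²/(24EI) = -19·4²·(8-4)²/(24·200000) = -19/18750 m
Superposition: y = Σ y_i = -2/1875 m ≈ -0.001067 m

y(4) = -2/1875 m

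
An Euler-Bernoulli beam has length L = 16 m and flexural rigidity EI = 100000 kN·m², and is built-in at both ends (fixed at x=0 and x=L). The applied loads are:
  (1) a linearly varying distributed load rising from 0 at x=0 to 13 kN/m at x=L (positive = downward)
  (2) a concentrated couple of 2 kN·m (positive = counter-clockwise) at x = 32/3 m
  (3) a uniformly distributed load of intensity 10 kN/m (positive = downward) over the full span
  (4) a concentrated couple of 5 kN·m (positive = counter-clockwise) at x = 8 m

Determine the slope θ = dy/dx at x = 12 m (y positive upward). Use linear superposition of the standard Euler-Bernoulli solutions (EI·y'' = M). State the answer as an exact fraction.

Load 1 — triangular load w₀=13 kN/m (0→w₀ over full span):
  θ_1 = -w₀(2x(L-x)(L-2x)(x+2L)+x²(L-x)²)/(120LEI) = -13·(2·12·(16-12)·(16-2·12)·(12+2·16)+12²·(16-12)²)/(120·16·100000) = 533/250000 rad
Load 2 — applied couple M₀=2 kN·m at a=32/3 m (b=L-a=16/3):
  θ_2 = (R_Ax²/2 - M_Ax - M₀(x-a))/EI  [x>a] with R_A=1/6, M_A=2/3 = ((1/6)·12²/2 - (2/3)·12 - 2·(12-(32/3)))/100000 = 1/75000 rad
Load 3 — uniform load w=10 kN/m over full span:
  θ_3 = -wx(L-x)(L-2x)/(12EI) = -10·12·(16-12)·(16-2·12)/(12·100000) = 2/625 rad
Load 4 — applied couple M₀=5 kN·m at a=8 m (b=L-a=8):
  θ_4 = (R_Ax²/2 - M_Ax - M₀(x-a))/EI  [x>a] with R_A=15/32, M_A=5/4 = ((15/32)·12²/2 - (5/4)·12 - 5·(12-8))/100000 = -1/80000 rad
Superposition: θ = Σ θ_i = 31997/6000000 rad ≈ 0.005333 rad

θ(12) = 31997/6000000 rad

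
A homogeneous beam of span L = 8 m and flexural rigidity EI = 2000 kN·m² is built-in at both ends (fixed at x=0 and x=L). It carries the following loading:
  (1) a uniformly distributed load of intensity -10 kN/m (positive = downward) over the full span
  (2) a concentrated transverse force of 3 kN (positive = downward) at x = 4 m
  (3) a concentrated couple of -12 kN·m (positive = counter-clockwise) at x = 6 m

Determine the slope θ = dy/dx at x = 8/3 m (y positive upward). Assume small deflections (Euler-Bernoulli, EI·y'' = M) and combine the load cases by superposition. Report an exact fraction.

Load 1 — uniform load w=-10 kN/m over full span:
  θ_1 = -wx(L-x)(L-2x)/(12EI) = -(-10)·(8/3)·(8-(8/3))·(8-2·(8/3))/(12·2000) = 32/2025 rad
Load 2 — point force P=3 kN at a=4 m (b=L-a=4):
  θ_2 = -Pb²x(2aL-(3a+b)x)/(2L³EI)  [x≤a] = -3·4²·(8/3)·(2·4·8-(3·4+4)·(8/3))/(2·8³·2000) = -1/750 rad
Load 3 — applied couple M₀=-12 kN·m at a=6 m (b=L-a=2):
  θ_3 = (R_Ax²/2 - M_Ax)/EI  [x≤a] with R_A=-27/16, M_A=-15/4 = ((-27/16)·(8/3)²/2 - (-15/4)·(8/3))/2000 = 1/500 rad
Superposition: θ = Σ θ_i = 667/40500 rad ≈ 0.016469 rad

θ(8/3) = 667/40500 rad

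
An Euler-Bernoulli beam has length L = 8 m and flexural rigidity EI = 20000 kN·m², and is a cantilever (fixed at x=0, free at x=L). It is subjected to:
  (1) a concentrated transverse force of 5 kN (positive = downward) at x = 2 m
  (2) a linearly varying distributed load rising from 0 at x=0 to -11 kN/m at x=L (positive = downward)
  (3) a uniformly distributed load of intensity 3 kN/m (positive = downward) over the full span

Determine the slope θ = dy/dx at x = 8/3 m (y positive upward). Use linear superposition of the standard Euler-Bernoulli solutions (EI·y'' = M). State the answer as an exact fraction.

Load 1 — point force P=5 kN at a=2 m (b=L-a=6):
  θ_1 = -Pa²/(2EI)  [x>a] = -5·2²/(2·20000) = -1/2000 rad
Load 2 — triangular load w₀=-11 kN/m (0→w₀ over full span):
  θ_2 = (w₀Lx²/4-w₀L²x/3-w₀x⁴/(24L))/EI = ((-11)·8·(8/3)²/4-(-11)·8²·(8/3)/3-(-11)·(8/3)⁴/(24·8))/20000 = 3586/151875 rad
Load 3 — uniform load w=3 kN/m over full span:
  θ_3 = -wx(x²-3Lx+3L²)/(6EI) = -3·(8/3)·((8/3)²-3·8·(8/3)+3·8²)/(6·20000) = -152/16875 rad
Superposition: θ = Σ θ_i = 34273/2430000 rad ≈ 0.014104 rad

θ(8/3) = 34273/2430000 rad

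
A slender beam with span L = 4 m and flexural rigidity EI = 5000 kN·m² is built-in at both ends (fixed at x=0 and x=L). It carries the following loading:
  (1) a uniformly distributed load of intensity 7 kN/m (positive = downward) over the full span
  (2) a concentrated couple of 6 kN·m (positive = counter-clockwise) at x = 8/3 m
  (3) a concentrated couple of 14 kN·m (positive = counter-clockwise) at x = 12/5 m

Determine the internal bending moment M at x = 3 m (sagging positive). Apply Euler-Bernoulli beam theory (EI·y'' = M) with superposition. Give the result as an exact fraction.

Load 1 — uniform load w=7 kN/m over full span:
  M_1 = wLx/2 - wL²/12 - wx²/2 = 7·4·3/2 - 7·4²/12 - 7·3²/2 = 7/6 kN·m
Load 2 — applied couple M₀=6 kN·m at a=8/3 m (b=L-a=4/3):
  M_2 = R_Ax - M_A - M₀  [x>a] with R_A=2, M_A=2 = 2·3 - 2 - 6 = -2 kN·m
Load 3 — applied couple M₀=14 kN·m at a=12/5 m (b=L-a=8/5):
  M_3 = R_Ax - M_A - M₀  [x>a] with R_A=126/25, M_A=112/25 = (126/25)·3 - (112/25) - 14 = -84/25 kN·m
Superposition: M = Σ M_i = -629/150 kN·m ≈ -4.193333 kN·m

M(3) = -629/150 kN·m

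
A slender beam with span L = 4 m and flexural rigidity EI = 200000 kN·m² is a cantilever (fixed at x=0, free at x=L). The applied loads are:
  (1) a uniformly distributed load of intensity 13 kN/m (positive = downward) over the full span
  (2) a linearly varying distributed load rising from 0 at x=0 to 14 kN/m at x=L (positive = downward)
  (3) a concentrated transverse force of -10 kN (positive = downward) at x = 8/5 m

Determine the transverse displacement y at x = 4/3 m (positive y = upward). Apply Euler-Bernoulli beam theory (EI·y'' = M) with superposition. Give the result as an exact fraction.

y(4/3) = -13529/22781250 m

Load 1 — uniform load w=13 kN/m over full span:
  y_1 = -wx²(x²-4Lx+6L²)/(24EI) = -13·(4/3)²·((4/3)²-4·4·(4/3)+6·4²)/(24·200000) = -559/1518750 m
Load 2 — triangular load w₀=14 kN/m (0→w₀ over full span):
  y_2 = (w₀Lx³/12-w₀L²x²/6-w₀x⁵/(120L))/EI = (14·4·(4/3)³/12-14·4²·(4/3)²/6-14·(4/3)⁵/(120·4))/200000 = -3157/11390625 m
Load 3 — point force P=-10 kN at a=8/5 m (b=L-a=12/5):
  y_3 = -Px²(3a-x)/(6EI)  [x≤a] = -(-10)·(4/3)²·(3·(8/5)-(4/3))/(6·200000) = 13/253125 m
Superposition: y = Σ y_i = -13529/22781250 m ≈ -0.000594 m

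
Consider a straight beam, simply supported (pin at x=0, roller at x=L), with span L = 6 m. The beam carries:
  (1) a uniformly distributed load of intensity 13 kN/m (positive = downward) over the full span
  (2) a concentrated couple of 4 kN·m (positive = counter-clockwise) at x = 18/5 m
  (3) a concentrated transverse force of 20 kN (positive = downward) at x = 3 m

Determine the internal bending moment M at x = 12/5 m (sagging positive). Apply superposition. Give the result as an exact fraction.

Load 1 — uniform load w=13 kN/m over full span:
  M_1 = wx(L-x)/2 = 13·(12/5)·(6-(12/5))/2 = 1404/25 kN·m
Load 2 — applied couple M₀=4 kN·m at a=18/5 m (b=L-a=12/5):
  M_2 = M₀x/L  [x≤a] = 4·(12/5)/6 = 8/5 kN·m
Load 3 — point force P=20 kN at a=3 m (b=L-a=3):
  M_3 = Pbx/L  [x≤a] = 20·3·(12/5)/6 = 24 kN·m
Superposition: M = Σ M_i = 2044/25 kN·m ≈ 81.760000 kN·m

M(12/5) = 2044/25 kN·m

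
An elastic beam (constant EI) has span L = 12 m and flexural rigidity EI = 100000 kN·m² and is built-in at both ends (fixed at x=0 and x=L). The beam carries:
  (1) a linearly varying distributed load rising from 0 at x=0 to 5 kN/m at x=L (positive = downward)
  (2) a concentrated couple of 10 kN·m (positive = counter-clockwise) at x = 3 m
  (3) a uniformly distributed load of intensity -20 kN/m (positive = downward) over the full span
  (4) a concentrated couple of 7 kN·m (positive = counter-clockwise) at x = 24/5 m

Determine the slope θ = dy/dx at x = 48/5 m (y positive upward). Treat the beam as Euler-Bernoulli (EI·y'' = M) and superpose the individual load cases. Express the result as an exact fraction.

θ(48/5) = -9663/3906250 rad

Load 1 — triangular load w₀=5 kN/m (0→w₀ over full span):
  θ_1 = -w₀(2x(L-x)(L-2x)(x+2L)+x²(L-x)²)/(120LEI) = -5·(2·(48/5)·(12-(48/5))·(12-2·(48/5))·((48/5)+2·12)+(48/5)²·(12-(48/5))²)/(120·12·100000) = 144/390625 rad
Load 2 — applied couple M₀=10 kN·m at a=3 m (b=L-a=9):
  θ_2 = (R_Ax²/2 - M_Ax - M₀(x-a))/EI  [x>a] with R_A=15/16, M_A=-15/8 = ((15/16)·(48/5)²/2 - (-15/8)·(48/5) - 10·((48/5)-3))/100000 = -3/62500 rad
Load 3 — uniform load w=-20 kN/m over full span:
  θ_3 = -wx(L-x)(L-2x)/(12EI) = -(-20)·(48/5)·(12-(48/5))·(12-2·(48/5))/(12·100000) = -216/78125 rad
Load 4 — applied couple M₀=7 kN·m at a=24/5 m (b=L-a=36/5):
  θ_4 = (R_Ax²/2 - M_Ax - M₀(x-a))/EI  [x>a] with R_A=21/25, M_A=21/25 = ((21/25)·(48/5)²/2 - (21/25)·(48/5) - 7·((48/5)-(24/5)))/100000 = -231/7812500 rad
Superposition: θ = Σ θ_i = -9663/3906250 rad ≈ -0.002474 rad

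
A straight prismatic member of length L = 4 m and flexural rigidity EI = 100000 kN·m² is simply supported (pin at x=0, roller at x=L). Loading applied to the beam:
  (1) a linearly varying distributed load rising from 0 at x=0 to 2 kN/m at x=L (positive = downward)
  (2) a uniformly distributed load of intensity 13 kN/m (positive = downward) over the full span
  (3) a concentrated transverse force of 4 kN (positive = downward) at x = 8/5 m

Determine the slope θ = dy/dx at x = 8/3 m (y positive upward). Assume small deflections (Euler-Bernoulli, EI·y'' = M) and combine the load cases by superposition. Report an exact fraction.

Load 1 — triangular load w₀=2 kN/m (0→w₀ over full span):
  θ_1 = -w₀(7L⁴-30L²x²+15x⁴)/(360LEI) = -2·(7·4⁴-30·4²·(8/3)²+15·(8/3)⁴)/(360·4·100000) = 91/7593750 rad
Load 2 — uniform load w=13 kN/m over full span:
  θ_2 = -w(L³-6Lx²+4x³)/(24EI) = -13·(4³-6·4·(8/3)²+4·(8/3)³)/(24·100000) = 169/1012500 rad
Load 3 — point force P=4 kN at a=8/5 m (b=L-a=12/5):
  θ_3 = -Pa(2L²-6Lx+3x²+a²)/(6LEI)  [x>a] = -4·(8/5)·(2·4²-6·4·(8/3)+3·(8/3)²+(8/5)²)/(6·4·100000) = 76/3515625 rad
Superposition: θ = Σ θ_i = 76133/379687500 rad ≈ 0.000201 rad

θ(8/3) = 76133/379687500 rad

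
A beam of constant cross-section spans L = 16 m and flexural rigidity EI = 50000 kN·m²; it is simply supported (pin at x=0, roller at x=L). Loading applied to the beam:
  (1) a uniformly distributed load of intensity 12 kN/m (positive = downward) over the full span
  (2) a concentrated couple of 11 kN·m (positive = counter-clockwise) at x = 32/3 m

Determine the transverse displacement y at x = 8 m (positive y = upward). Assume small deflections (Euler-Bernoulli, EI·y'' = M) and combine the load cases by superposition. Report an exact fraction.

y(8) = -1163/5625 m

Load 1 — uniform load w=12 kN/m over full span:
  y_1 = -wx(L³-2Lx²+x³)/(24EI) = -12·8·(16³-2·16·8²+8³)/(24·50000) = -128/625 m
Load 2 — applied couple M₀=11 kN·m at a=32/3 m (b=L-a=16/3):
  y_2 = (M₀x³/(6L)+C₁x)/EI  [x≤a] with C₁=M₀(3b²-L²)/(6L)=-176/9 = (11·8³/(6·16)+(-176/9)·8)/50000 = -11/5625 m
Superposition: y = Σ y_i = -1163/5625 m ≈ -0.206756 m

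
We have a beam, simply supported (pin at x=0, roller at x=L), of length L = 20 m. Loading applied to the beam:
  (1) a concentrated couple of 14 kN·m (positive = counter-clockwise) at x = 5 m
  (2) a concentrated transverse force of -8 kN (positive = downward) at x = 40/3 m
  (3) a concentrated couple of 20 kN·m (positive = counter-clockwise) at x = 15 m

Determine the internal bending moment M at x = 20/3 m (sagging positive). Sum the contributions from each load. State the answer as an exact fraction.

M(20/3) = -184/9 kN·m

Load 1 — applied couple M₀=14 kN·m at a=5 m (b=L-a=15):
  M_1 = M₀x/L - M₀  [x>a] = 14·(20/3)/20 - 14 = -28/3 kN·m
Load 2 — point force P=-8 kN at a=40/3 m (b=L-a=20/3):
  M_2 = Pbx/L  [x≤a] = (-8)·(20/3)·(20/3)/20 = -160/9 kN·m
Load 3 — applied couple M₀=20 kN·m at a=15 m (b=L-a=5):
  M_3 = M₀x/L  [x≤a] = 20·(20/3)/20 = 20/3 kN·m
Superposition: M = Σ M_i = -184/9 kN·m ≈ -20.444444 kN·m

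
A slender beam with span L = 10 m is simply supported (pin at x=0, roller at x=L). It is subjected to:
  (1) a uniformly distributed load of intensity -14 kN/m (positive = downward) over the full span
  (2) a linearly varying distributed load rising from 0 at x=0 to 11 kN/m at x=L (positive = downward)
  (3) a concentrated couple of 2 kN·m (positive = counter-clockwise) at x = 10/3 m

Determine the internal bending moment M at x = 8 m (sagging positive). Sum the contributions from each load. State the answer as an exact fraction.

Load 1 — uniform load w=-14 kN/m over full span:
  M_1 = wx(L-x)/2 = (-14)·8·(10-8)/2 = -112 kN·m
Load 2 — triangular load w₀=11 kN/m (0→w₀ over full span):
  M_2 = w₀Lx/6 - w₀x³/(6L) = 11·10·8/6 - 11·8³/(6·10) = 264/5 kN·m
Load 3 — applied couple M₀=2 kN·m at a=10/3 m (b=L-a=20/3):
  M_3 = M₀x/L - M₀  [x>a] = 2·8/10 - 2 = -2/5 kN·m
Superposition: M = Σ M_i = -298/5 kN·m ≈ -59.600000 kN·m

M(8) = -298/5 kN·m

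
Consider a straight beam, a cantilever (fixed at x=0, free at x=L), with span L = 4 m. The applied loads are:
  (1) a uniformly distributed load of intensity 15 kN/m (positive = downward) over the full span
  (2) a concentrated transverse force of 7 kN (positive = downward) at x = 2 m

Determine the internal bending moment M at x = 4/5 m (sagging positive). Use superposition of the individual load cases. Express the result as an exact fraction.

M(4/5) = -426/5 kN·m

Load 1 — uniform load w=15 kN/m over full span:
  M_1 = -w(L-x)²/2 = -15·(4-(4/5))²/2 = -384/5 kN·m
Load 2 — point force P=7 kN at a=2 m (b=L-a=2):
  M_2 = -P(a-x)  [x≤a] = -7·(2-(4/5)) = -42/5 kN·m
Superposition: M = Σ M_i = -426/5 kN·m ≈ -85.200000 kN·m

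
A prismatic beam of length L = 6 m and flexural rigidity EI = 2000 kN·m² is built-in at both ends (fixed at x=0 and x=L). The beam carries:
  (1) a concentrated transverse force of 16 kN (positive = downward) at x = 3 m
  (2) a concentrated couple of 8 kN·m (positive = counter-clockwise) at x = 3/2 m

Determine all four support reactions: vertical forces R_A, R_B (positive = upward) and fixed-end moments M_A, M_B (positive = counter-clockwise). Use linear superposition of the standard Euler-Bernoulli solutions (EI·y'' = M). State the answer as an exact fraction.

Load 1 — point force P=16 kN at a=3 m (b=L-a=3):
  R_A = Pb²(3a+b)/L³ = 16·3²·(3·3+3)/6³ = 8 kN
  M_A = Pab²/L² = 16·3·3²/6² = 12 kN·m
  R_B = Pa²(a+3b)/L³ = 16·3²·(3+3·3)/6³ = 8 kN
  M_B = -Pa²b/L² = -16·3²·3/6² = -12 kN·m
Load 2 — applied couple M₀=8 kN·m at a=3/2 m (b=L-a=9/2):
  R_A = 6M₀ab/L³ = 6·8·(3/2)·(9/2)/6³ = 3/2 kN
  M_A = M₀b(2a-b)/L² = 8·(9/2)·(2·(3/2)-(9/2))/6² = -3/2 kN·m
  R_B = -6M₀ab/L³ = -6·8·(3/2)·(9/2)/6³ = -3/2 kN
  M_B = M₀a(2b-a)/L² = 8·(3/2)·(2·(9/2)-(3/2))/6² = 5/2 kN·m
Superposition: R_A = 19/2 kN, M_A = 21/2 kN·m, R_B = 13/2 kN, M_B = -19/2 kN·m

R_A = 19/2 kN, M_A = 21/2 kN·m, R_B = 13/2 kN, M_B = -19/2 kN·m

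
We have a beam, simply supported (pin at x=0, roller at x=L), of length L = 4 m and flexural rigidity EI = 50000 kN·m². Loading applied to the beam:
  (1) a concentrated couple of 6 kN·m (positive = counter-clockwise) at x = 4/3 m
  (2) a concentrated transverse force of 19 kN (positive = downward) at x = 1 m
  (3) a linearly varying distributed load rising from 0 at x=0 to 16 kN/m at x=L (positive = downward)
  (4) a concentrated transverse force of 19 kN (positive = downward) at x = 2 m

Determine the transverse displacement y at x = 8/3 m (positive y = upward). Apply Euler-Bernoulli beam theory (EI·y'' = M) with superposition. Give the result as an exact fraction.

Load 1 — applied couple M₀=6 kN·m at a=4/3 m (b=L-a=8/3):
  y_1 = (M₀x³/(6L)-M₀(x-a)²/2+C₁x)/EI  [x>a] with C₁=M₀(3b²-L²)/(6L)=4/3 = (6·(8/3)³/(6·4)-6·((8/3)-(4/3))²/2+(4/3)·(8/3))/50000 = 1/16875 m
Load 2 — point force P=19 kN at a=1 m (b=L-a=3):
  y_2 = -Pa(L-x)(2Lx-a²-x²)/(6LEI)  [x>a] = -19·1·(4-(8/3))·(2·4·(8/3)-1²-(8/3)²)/(6·4·50000) = -2261/8100000 m
Load 3 — triangular load w₀=16 kN/m (0→w₀ over full span):
  y_3 = -w₀x(7L⁴-10L²x²+3x⁴)/(360LEI) = -16·(8/3)·(7·4⁴-10·4²·(8/3)²+3·(8/3)⁴)/(360·4·50000) = -1088/2278125 m
Load 4 — point force P=19 kN at a=2 m (b=L-a=2):
  y_4 = -Pa(L-x)(2Lx-a²-x²)/(6LEI)  [x>a] = -19·2·(4-(8/3))·(2·4·(8/3)-2²-(8/3)²)/(6·4·50000) = -437/1012500 m
Superposition: y = Σ y_i = -82309/72900000 m ≈ -0.001129 m

y(8/3) = -82309/72900000 m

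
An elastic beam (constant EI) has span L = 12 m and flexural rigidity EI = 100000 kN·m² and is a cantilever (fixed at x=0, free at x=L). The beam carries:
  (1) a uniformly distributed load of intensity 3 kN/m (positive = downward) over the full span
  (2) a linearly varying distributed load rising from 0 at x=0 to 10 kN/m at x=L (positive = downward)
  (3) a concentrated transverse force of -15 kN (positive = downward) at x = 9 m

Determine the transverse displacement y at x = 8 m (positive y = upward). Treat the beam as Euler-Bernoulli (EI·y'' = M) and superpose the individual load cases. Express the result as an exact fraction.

y(8) = -3313/28125 m

Load 1 — uniform load w=3 kN/m over full span:
  y_1 = -wx²(x²-4Lx+6L²)/(24EI) = -3·8²·(8²-4·12·8+6·12²)/(24·100000) = -136/3125 m
Load 2 — triangular load w₀=10 kN/m (0→w₀ over full span):
  y_2 = (w₀Lx³/12-w₀L²x²/6-w₀x⁵/(120L))/EI = (10·12·8³/12-10·12²·8²/6-10·8⁵/(120·12))/100000 = -2944/28125 m
Load 3 — point force P=-15 kN at a=9 m (b=L-a=3):
  y_3 = -Px²(3a-x)/(6EI)  [x≤a] = -(-15)·8²·(3·9-8)/(6·100000) = 19/625 m
Superposition: y = Σ y_i = -3313/28125 m ≈ -0.117796 m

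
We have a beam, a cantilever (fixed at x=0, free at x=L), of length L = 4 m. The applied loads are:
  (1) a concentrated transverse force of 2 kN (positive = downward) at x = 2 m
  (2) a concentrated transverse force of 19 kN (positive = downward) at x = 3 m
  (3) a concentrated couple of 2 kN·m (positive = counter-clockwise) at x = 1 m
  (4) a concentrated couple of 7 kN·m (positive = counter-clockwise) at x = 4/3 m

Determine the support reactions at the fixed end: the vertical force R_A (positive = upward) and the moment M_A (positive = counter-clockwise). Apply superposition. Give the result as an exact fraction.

Load 1 — point force P=2 kN at a=2 m (b=L-a=2):
  R_A = P = 2 kN
  M_A = Pa = 2·2 = 4 kN·m
Load 2 — point force P=19 kN at a=3 m (b=L-a=1):
  R_A = P = 19 kN
  M_A = Pa = 19·3 = 57 kN·m
Load 3 — applied couple M₀=2 kN·m at a=1 m (b=L-a=3):
  R_A = 0 kN
  M_A = -M₀ = -2 kN·m
Load 4 — applied couple M₀=7 kN·m at a=4/3 m (b=L-a=8/3):
  R_A = 0 kN
  M_A = -M₀ = -7 kN·m
Superposition: R_A = 21 kN, M_A = 52 kN·m

R_A = 21 kN, M_A = 52 kN·m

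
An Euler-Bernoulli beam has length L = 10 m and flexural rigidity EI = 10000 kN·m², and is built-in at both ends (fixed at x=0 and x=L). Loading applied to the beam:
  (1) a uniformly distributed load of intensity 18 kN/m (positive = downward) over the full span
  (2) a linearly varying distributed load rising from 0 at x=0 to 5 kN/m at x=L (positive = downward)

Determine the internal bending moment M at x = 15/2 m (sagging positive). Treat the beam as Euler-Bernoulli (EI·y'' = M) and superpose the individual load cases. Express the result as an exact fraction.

M(15/2) = 2225/96 kN·m

Load 1 — uniform load w=18 kN/m over full span:
  M_1 = wLx/2 - wL²/12 - wx²/2 = 18·10·(15/2)/2 - 18·10²/12 - 18·(15/2)²/2 = 75/4 kN·m
Load 2 — triangular load w₀=5 kN/m (0→w₀ over full span):
  M_2 = 3w₀Lx/20 - w₀L²/30 - w₀x³/(6L) = 3·5·10·(15/2)/20 - 5·10²/30 - 5·(15/2)³/(6·10) = 425/96 kN·m
Superposition: M = Σ M_i = 2225/96 kN·m ≈ 23.177083 kN·m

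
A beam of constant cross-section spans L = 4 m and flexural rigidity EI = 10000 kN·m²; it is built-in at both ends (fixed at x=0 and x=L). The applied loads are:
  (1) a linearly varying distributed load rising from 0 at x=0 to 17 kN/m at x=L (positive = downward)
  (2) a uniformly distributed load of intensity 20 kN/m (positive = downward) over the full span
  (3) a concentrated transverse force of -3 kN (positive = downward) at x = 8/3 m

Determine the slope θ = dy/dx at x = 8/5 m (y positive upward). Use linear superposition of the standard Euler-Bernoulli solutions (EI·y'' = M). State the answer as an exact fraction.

θ(8/5) = -856/1171875 rad

Load 1 — triangular load w₀=17 kN/m (0→w₀ over full span):
  θ_1 = -w₀(2x(L-x)(L-2x)(x+2L)+x²(L-x)²)/(120LEI) = -17·(2·(8/5)·(4-(8/5))·(4-2·(8/5))·((8/5)+2·4)+(8/5)²·(4-(8/5))²)/(120·4·10000) = -102/390625 rad
Load 2 — uniform load w=20 kN/m over full span:
  θ_2 = -wx(L-x)(L-2x)/(12EI) = -20·(8/5)·(4-(8/5))·(4-2·(8/5))/(12·10000) = -8/15625 rad
Load 3 — point force P=-3 kN at a=8/3 m (b=L-a=4/3):
  θ_3 = -Pb²x(2aL-(3a+b)x)/(2L³EI)  [x≤a] = -(-3)·(4/3)²·(8/5)·(2·(8/3)·4-(3·(8/3)+(4/3))·(8/5))/(2·4³·10000) = 2/46875 rad
Superposition: θ = Σ θ_i = -856/1171875 rad ≈ -0.000730 rad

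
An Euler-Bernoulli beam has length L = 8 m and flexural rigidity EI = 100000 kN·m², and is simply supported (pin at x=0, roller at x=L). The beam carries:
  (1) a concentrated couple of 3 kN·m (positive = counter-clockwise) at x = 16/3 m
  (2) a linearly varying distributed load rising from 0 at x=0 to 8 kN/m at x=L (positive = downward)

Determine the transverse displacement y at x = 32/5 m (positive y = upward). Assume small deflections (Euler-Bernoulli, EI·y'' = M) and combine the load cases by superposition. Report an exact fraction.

y(32/5) = -198572/146484375 m

Load 1 — applied couple M₀=3 kN·m at a=16/3 m (b=L-a=8/3):
  y_1 = (M₀x³/(6L)-M₀(x-a)²/2+C₁x)/EI  [x>a] with C₁=M₀(3b²-L²)/(6L)=-8/3 = (3·(32/5)³/(6·8)-3·((32/5)-(16/3))²/2+(-8/3)·(32/5))/100000 = -28/1171875 m
Load 2 — triangular load w₀=8 kN/m (0→w₀ over full span):
  y_2 = -w₀x(7L⁴-10L²x²+3x⁴)/(360LEI) = -8·(32/5)·(7·8⁴-10·8²·(32/5)²+3·(32/5)⁴)/(360·8·100000) = -65024/48828125 m
Superposition: y = Σ y_i = -198572/146484375 m ≈ -0.001356 m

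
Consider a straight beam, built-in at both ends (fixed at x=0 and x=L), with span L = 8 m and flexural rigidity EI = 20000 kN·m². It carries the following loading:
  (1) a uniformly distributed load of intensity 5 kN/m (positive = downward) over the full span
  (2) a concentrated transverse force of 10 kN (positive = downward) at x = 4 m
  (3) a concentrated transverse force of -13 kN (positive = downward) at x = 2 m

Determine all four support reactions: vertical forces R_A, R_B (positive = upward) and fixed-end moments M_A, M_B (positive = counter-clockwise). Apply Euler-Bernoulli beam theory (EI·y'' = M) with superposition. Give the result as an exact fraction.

R_A = 449/32 kN, M_A = 529/24 kN·m, R_B = 735/32 kN, M_B = -763/24 kN·m

Load 1 — uniform load w=5 kN/m over full span:
  R_A = wL/2 = 5·8/2 = 20 kN
  M_A = wL²/12 = 5·8²/12 = 80/3 kN·m
  R_B = wL/2 = 5·8/2 = 20 kN
  M_B = -wL²/12 = -5·8²/12 = -80/3 kN·m
Load 2 — point force P=10 kN at a=4 m (b=L-a=4):
  R_A = Pb²(3a+b)/L³ = 10·4²·(3·4+4)/8³ = 5 kN
  M_A = Pab²/L² = 10·4·4²/8² = 10 kN·m
  R_B = Pa²(a+3b)/L³ = 10·4²·(4+3·4)/8³ = 5 kN
  M_B = -Pa²b/L² = -10·4²·4/8² = -10 kN·m
Load 3 — point force P=-13 kN at a=2 m (b=L-a=6):
  R_A = Pb²(3a+b)/L³ = (-13)·6²·(3·2+6)/8³ = -351/32 kN
  M_A = Pab²/L² = (-13)·2·6²/8² = -117/8 kN·m
  R_B = Pa²(a+3b)/L³ = (-13)·2²·(2+3·6)/8³ = -65/32 kN
  M_B = -Pa²b/L² = -(-13)·2²·6/8² = 39/8 kN·m
Superposition: R_A = 449/32 kN, M_A = 529/24 kN·m, R_B = 735/32 kN, M_B = -763/24 kN·m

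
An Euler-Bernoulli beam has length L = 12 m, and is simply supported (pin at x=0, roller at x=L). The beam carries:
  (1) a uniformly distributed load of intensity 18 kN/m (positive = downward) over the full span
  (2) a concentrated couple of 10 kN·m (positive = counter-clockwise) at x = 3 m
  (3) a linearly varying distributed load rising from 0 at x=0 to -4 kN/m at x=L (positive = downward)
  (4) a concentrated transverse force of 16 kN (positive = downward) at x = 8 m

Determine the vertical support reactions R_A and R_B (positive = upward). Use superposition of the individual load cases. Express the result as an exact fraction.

Load 1 — uniform load w=18 kN/m over full span:
  R_A = wL/2 = 18·12/2 = 108 kN
  R_B = wL/2 = 18·12/2 = 108 kN
Load 2 — applied couple M₀=10 kN·m at a=3 m (b=L-a=9):
  R_A = M₀/L = 10/12 = 5/6 kN
  R_B = -M₀/L = -10/12 = -5/6 kN
Load 3 — triangular load w₀=-4 kN/m (0→w₀ over full span):
  R_A = w₀L/6 = (-4)·12/6 = -8 kN
  R_B = w₀L/3 = (-4)·12/3 = -16 kN
Load 4 — point force P=16 kN at a=8 m (b=L-a=4):
  R_A = Pb/L = 16·4/12 = 16/3 kN
  R_B = Pa/L = 16·8/12 = 32/3 kN
Superposition: R_A = 637/6 kN, R_B = 611/6 kN

R_A = 637/6 kN, R_B = 611/6 kN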